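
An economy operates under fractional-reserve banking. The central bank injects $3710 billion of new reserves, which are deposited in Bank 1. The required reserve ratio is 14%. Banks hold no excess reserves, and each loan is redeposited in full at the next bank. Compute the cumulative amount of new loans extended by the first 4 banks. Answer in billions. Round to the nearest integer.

$10324 billion

Bank i lends (1 − rr)^i of the original deposit: Bank 1 lends 3710·0.8600 = 3190.6000, Bank 2 lends 3710·0.8600² = 2743.9160, and so on.
Summing a geometric series: total = 3710·[0.8600·(1 − 0.8600^4) / (1 − 0.8600)] ≈ 10323.6840 billion.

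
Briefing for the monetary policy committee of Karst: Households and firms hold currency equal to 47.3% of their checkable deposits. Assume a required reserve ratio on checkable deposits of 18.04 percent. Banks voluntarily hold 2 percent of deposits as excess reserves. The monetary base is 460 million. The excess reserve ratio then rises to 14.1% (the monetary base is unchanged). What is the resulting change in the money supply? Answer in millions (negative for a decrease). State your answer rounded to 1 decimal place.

-153.3 million

Initially m₁ = (1 + 0.473) / (0.1804 + 0.02 + 0.473) ≈ 2.18741, so M₁ = 2.18741 × 460 = 1006.2086 million.
After the change m₂ = (1 + 0.473) / (0.1804 + 0.141 + 0.473) ≈ 1.85423, so M₂ = 1.85423 × 460 = 852.9458 million.
ΔM = M₂ − M₁ = 852.9458 − 1006.2086 = -153.2628 million.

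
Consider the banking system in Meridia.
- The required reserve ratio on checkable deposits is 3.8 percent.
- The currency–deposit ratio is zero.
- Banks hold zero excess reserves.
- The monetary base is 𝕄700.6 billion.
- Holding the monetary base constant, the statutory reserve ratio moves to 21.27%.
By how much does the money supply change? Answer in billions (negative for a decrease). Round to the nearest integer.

-15143 billion

Initially m₁ = 1 / (0.038) ≈ 26.3158, so M₁ = 26.3158 × 700.6 ≈ 18436.8495 billion.
After the change m₂ = 1 / (0.2127) ≈ 4.7015, so M₂ = 4.7015 × 700.6 = 3293.8709 billion.
ΔM = M₂ − M₁ = 3293.8709 − 18436.8495 = -15142.9786 billion.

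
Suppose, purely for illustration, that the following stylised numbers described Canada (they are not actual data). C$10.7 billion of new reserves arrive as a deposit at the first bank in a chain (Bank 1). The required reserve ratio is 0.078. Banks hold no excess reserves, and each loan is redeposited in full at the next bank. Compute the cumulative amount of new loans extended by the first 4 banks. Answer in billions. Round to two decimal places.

C$35.08 billion

Bank i lends (1 − rr)^i of the original deposit: Bank 1 lends 10.7·0.9220 = 9.8654, Bank 2 lends 10.7·0.9220² ≈ 9.0959, and so on.
Summing a geometric series: total = 10.7·[0.9220·(1 − 0.9220^4) / (1 − 0.9220)] ≈ 35.0800 billion.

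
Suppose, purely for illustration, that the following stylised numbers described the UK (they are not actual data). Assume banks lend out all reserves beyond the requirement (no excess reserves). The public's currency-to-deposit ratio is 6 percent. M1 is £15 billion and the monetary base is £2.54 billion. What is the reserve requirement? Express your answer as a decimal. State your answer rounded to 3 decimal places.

0.119

Using m = M/MB = 15/2.54 ≈ 5.905512. Since m = (1 + c)/(c + rr + e), the denominator satisfies c + rr + e = (1 + c)/m = (1 + 0.06) / 5.905512 ≈ 0.179493.
With c = 0.06 and e = 0, the reserve requirement is 0.179493 − 0.06 − 0 = 0.119493.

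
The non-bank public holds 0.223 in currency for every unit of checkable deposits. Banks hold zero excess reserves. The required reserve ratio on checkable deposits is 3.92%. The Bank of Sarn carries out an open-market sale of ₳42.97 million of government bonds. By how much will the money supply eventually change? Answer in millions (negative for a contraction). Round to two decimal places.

-200.43 million

The money multiplier is m = (1 + c) / (rr + c) = (1 + 0.223) / (0.0392 + 0.223) ≈ 4.66438.
The sale removes 42.97 million of base, so ΔM = m × ΔMB = 4.66438 × (−42.97) ≈ -200.4284 million.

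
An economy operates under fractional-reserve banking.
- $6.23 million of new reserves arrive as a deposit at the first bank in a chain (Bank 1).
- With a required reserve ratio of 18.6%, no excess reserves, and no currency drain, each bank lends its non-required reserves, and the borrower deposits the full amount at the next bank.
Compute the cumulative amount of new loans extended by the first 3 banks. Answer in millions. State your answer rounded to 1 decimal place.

Bank i lends (1 − rr)^i of the original deposit: Bank 1 lends 6.23·0.8140 ≈ 5.0712, Bank 2 lends 6.23·0.8140² ≈ 4.1280, and so on.
Summing a geometric series: total = 6.23·[0.8140·(1 − 0.8140^3) / (1 − 0.8140)] ≈ 12.5594 million.

$12.6 million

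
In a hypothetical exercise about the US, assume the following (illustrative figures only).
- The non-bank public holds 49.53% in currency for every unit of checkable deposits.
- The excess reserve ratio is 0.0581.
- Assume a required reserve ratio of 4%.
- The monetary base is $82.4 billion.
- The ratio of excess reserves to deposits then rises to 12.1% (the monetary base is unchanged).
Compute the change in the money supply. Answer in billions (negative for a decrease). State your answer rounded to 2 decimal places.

-19.90 billion

Initially m₁ = (1 + 0.4953) / (0.04 + 0.0581 + 0.4953) ≈ 2.51989, so M₁ = 2.51989 × 82.4 ≈ 207.6389 billion.
After the change m₂ = (1 + 0.4953) / (0.04 + 0.121 + 0.4953) ≈ 2.27838, so M₂ = 2.27838 × 82.4 ≈ 187.7385 billion.
ΔM = M₂ − M₁ = 187.7385 − 207.6389 = -19.9004 billion.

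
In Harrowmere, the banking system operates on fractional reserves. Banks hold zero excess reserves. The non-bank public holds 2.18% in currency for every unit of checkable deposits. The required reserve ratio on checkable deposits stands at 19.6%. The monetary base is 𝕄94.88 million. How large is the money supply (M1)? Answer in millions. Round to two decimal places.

𝕄445.13 million

The money multiplier is m = (1 + c) / (rr + c) = (1 + 0.0218) / (0.196 + 0.0218) ≈ 4.69146.
So M = m × MB = 4.69146 × 94.88 ≈ 445.1257 million.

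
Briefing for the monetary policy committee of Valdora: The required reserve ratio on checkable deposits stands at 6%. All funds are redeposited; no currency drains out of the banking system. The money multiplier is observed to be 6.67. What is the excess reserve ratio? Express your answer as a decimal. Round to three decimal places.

0.090

Using m = 6.67. Since m = (1 + c)/(c + rr + e), the denominator satisfies c + rr + e = (1 + c)/m = (1 + 0) / 6.67 ≈ 0.149925.
With c = 0 and rr = 0.06, the excess reserve ratio is 0.149925 − 0 − 0.06 = 0.089925.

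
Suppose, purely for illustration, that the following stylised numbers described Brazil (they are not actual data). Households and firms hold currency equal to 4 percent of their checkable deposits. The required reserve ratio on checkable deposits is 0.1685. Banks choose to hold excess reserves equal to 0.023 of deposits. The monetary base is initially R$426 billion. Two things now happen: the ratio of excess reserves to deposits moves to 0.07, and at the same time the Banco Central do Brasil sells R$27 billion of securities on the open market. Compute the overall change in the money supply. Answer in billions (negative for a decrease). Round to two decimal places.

Before: m₁ = (1 + 0.04) / (0.1685 + 0.023 + 0.04) ≈ 4.492441, MB₁ = 426, so M₁ = 4.492441 × 426 ≈ 1913.7799 billion.
After: m₂ = (1 + 0.04) / (0.1685 + 0.07 + 0.04) ≈ 3.734291, MB₂ = 426 − 27 = 399, so M₂ = 3.734291 × 399 ≈ 1489.9821 billion.
ΔM = M₂ − M₁ = 1489.9821 − 1913.7799 = -423.7978 billion.

-423.80 billion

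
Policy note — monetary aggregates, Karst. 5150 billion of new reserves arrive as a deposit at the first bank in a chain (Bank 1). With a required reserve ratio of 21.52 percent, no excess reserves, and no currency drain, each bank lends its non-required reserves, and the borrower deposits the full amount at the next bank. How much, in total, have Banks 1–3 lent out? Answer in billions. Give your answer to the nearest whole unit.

Bank i lends (1 − rr)^i of the original deposit: Bank 1 lends 5150·0.7848 = 4041.7200, Bank 2 lends 5150·0.7848² ≈ 3171.9419, and so on.
Summing a geometric series: total = 5150·[0.7848·(1 − 0.7848^3) / (1 − 0.7848)] ≈ 9703.0018 billion.

9703 billion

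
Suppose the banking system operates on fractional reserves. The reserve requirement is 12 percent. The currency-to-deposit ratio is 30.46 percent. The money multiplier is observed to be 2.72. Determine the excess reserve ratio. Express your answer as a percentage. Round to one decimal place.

5.5%

Using m = 2.72. Since m = (1 + c)/(c + rr + e), the denominator satisfies c + rr + e = (1 + c)/m = (1 + 0.3046) / 2.72 ≈ 0.479632.
With c = 0.3046 and rr = 0.12, the excess reserve ratio is 0.479632 − 0.3046 − 0.12 = 0.055032.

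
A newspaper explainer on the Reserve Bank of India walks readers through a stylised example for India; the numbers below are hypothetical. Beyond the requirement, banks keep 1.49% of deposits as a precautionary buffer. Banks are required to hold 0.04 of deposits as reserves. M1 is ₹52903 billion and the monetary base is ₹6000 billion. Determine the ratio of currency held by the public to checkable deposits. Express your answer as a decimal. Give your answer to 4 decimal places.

Using m = M/MB = 52903/6000 ≈ 8.817167. From m = (1 + c)/(c + rr + e), rearranging gives 1 + c = m·(c + rr + e), so c·(1 − m) = m·(rr + e) − 1.
Hence c = [m·(rr + e) − 1]/(1 − m) = [8.817167 × (0.04 + 0.0149) − 1] / (1 − 8.817167) ≈ 0.066001.

0.0660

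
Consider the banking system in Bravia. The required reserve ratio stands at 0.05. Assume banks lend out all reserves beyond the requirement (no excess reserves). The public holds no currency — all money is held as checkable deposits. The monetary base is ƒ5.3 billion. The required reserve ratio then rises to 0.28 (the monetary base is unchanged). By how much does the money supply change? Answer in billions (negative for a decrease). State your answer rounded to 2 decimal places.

-87.07 billion

Initially m₁ = 1 / (0.05) = 20, so M₁ = 20 × 5.3 = 106 billion.
After the change m₂ = 1 / (0.28) ≈ 3.5714, so M₂ = 3.5714 × 5.3 ≈ 18.9284 billion.
ΔM = M₂ − M₁ = 18.9284 − 106 = -87.0716 billion.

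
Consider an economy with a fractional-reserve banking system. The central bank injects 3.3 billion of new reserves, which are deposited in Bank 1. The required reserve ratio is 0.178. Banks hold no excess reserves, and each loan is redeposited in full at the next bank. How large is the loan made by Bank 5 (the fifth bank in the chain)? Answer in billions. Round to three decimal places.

1.238 billion

Each bank lends a fraction (1 − rr) = 0.8220 of the deposit it receives, so Bank 5 receives 3.3·0.8220^4 and lends 3.3·0.8220^5 ≈ 1.2384 billion.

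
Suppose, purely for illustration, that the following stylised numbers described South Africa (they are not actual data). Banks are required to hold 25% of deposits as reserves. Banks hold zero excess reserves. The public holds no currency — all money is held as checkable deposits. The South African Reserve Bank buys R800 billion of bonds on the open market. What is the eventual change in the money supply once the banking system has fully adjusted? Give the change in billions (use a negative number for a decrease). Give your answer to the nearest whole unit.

The simple money multiplier is m = 1/rr = 1/0.25 = 4.
An open-market purchase increases the monetary base by 800 billion, so ΔM = m × ΔMB = 4 × 800 = 3200 billion.

R3200 billion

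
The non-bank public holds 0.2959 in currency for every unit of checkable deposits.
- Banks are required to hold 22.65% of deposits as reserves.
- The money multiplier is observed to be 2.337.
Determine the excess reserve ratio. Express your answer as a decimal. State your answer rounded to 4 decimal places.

0.0321

Using m = 2.337. Since m = (1 + c)/(c + rr + e), the denominator satisfies c + rr + e = (1 + c)/m = (1 + 0.2959) / 2.337 ≈ 0.554514.
With c = 0.2959 and rr = 0.2265, the excess reserve ratio is 0.554514 − 0.2959 − 0.2265 = 0.032114.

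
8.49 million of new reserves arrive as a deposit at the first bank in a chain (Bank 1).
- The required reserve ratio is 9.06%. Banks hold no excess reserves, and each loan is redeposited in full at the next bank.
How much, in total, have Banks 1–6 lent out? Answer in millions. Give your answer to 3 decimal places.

37.017 million

Bank i lends (1 − rr)^i of the original deposit: Bank 1 lends 8.49·0.9094 ≈ 7.7208, Bank 2 lends 8.49·0.9094² ≈ 7.0213, and so on.
Summing a geometric series: total = 8.49·[0.9094·(1 − 0.9094^6) / (1 − 0.9094)] ≈ 37.0167 million.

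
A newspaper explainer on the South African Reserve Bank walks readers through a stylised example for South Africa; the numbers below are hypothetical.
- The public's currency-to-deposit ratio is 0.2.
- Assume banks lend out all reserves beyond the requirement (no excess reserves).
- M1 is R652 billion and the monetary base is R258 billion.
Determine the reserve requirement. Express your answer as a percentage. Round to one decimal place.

Using m = M/MB = 652/258 ≈ 2.527132. Since m = (1 + c)/(c + rr + e), the denominator satisfies c + rr + e = (1 + c)/m = (1 + 0.2) / 2.527132 ≈ 0.474847.
With c = 0.2 and e = 0, the reserve requirement is 0.474847 − 0.2 − 0 = 0.274847.

27.5%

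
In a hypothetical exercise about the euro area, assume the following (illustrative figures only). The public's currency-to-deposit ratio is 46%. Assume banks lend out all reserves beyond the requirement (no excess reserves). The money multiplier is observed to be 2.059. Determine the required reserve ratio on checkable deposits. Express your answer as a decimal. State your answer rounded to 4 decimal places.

0.2491

Using m = 2.059. Since m = (1 + c)/(c + rr + e), the denominator satisfies c + rr + e = (1 + c)/m = (1 + 0.46) / 2.059 ≈ 0.709082.
With c = 0.46 and e = 0, the required reserve ratio on checkable deposits is 0.709082 − 0.46 − 0 = 0.249082.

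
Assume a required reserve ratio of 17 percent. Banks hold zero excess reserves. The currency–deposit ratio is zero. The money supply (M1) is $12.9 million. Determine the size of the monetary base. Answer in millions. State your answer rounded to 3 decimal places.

With no currency drain and no excess reserves, the money multiplier is m = 1/rr = 1/0.17 ≈ 5.882353.
The monetary base is MB = M / m = 12.9 / 5.882353 ≈ 2.193 million.

$2.193 million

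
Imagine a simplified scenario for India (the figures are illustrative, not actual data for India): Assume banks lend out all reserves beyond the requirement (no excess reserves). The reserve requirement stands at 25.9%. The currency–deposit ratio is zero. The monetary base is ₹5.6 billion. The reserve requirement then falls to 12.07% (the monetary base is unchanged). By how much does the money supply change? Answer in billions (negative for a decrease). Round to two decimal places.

Initially m₁ = 1 / (0.259) ≈ 3.8610, so M₁ = 3.8610 × 5.6 = 21.6216 billion.
After the change m₂ = 1 / (0.1207) ≈ 8.2850, so M₂ = 8.2850 × 5.6 = 46.396 billion.
ΔM = M₂ − M₁ = 46.396 − 21.6216 = 24.7744 billion.

₹24.77 billion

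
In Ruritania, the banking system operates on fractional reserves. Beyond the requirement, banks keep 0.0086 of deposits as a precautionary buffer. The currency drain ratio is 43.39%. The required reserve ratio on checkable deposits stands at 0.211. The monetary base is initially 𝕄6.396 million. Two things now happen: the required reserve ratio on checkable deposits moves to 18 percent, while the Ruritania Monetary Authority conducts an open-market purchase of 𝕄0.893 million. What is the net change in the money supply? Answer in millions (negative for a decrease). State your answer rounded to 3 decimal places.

Before: m₁ = (1 + 0.4339) / (0.211 + 0.0086 + 0.4339) ≈ 2.19419, MB₁ = 6.396, so M₁ = 2.19419 × 6.396 ≈ 14.034 million.
After: m₂ = (1 + 0.4339) / (0.18 + 0.0086 + 0.4339) ≈ 2.30345, MB₂ = 6.396 + 0.893 = 7.289, so M₂ = 2.30345 × 7.289 ≈ 16.7898 million.
ΔM = M₂ − M₁ = 16.7898 − 14.034 = 2.7558 million.

𝕄2.756 million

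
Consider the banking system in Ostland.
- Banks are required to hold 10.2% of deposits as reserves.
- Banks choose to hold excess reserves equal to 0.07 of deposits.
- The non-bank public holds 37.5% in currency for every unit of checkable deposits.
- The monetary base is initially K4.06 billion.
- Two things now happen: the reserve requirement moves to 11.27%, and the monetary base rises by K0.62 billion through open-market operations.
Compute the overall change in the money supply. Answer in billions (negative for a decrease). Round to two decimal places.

Before: m₁ = (1 + 0.375) / (0.102 + 0.07 + 0.375) ≈ 2.5137, MB₁ = 4.06, so M₁ = 2.5137 × 4.06 ≈ 10.2056 billion.
After: m₂ = (1 + 0.375) / (0.1127 + 0.07 + 0.375) ≈ 2.4655, MB₂ = 4.06 + 0.62 = 4.68, so M₂ = 2.4655 × 4.68 ≈ 11.5385 billion.
ΔM = M₂ − M₁ = 11.5385 − 10.2056 = 1.3329 billion.

K1.33 billion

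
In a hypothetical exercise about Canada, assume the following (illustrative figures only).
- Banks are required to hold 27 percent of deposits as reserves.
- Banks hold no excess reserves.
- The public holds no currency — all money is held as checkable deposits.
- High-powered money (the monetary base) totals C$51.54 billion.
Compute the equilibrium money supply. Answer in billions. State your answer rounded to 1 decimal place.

With no currency drain or excess reserves, the money multiplier is m = 1/rr = 1/0.27 ≈ 3.7037.
Money supply M = m × MB = 3.7037 × 51.54 ≈ 190.8887 billion.

C$190.9 billion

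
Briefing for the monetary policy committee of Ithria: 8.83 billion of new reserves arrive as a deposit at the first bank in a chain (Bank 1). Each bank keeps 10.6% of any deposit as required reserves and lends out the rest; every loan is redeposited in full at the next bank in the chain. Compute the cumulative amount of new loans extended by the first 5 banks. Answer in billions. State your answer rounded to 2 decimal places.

Bank i lends (1 − rr)^i of the original deposit: Bank 1 lends 8.83·0.8940 ≈ 7.8940, Bank 2 lends 8.83·0.8940² ≈ 7.0573, and so on.
Summing a geometric series: total = 8.83·[0.8940·(1 − 0.8940^5) / (1 − 0.8940)] ≈ 31.9434 billion.

31.94 billion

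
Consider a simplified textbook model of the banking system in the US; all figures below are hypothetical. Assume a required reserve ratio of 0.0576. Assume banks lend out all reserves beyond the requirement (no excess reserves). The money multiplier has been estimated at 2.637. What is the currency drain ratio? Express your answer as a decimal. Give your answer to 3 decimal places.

0.518

Using m = 2.637. From m = (1 + c)/(c + rr + e), rearranging gives 1 + c = m·(c + rr + e), so c·(1 − m) = m·(rr + e) − 1.
Hence c = [m·(rr + e) − 1]/(1 − m) = [2.637 × (0.0576 + 0) − 1] / (1 − 2.637) ≈ 0.518087.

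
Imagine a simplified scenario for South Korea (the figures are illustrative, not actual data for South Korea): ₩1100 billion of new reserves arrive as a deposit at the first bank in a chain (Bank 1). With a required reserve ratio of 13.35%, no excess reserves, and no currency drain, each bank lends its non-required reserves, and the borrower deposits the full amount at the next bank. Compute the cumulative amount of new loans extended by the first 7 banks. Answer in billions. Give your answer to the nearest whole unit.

Bank i lends (1 − rr)^i of the original deposit: Bank 1 lends 1100·0.8665 = 953.1500, Bank 2 lends 1100·0.8665² ≈ 825.9045, and so on.
Summing a geometric series: total = 1100·[0.8665·(1 − 0.8665^7) / (1 − 0.8665)] ≈ 4521.1559 billion.

₩4521 billion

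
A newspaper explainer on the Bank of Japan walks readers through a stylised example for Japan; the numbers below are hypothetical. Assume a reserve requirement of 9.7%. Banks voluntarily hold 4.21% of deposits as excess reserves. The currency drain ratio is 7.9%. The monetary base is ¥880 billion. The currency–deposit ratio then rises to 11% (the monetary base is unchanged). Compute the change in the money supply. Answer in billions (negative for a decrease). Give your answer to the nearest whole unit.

-432 billion

Initially m₁ = (1 + 0.079) / (0.097 + 0.0421 + 0.079) ≈ 4.9473, so M₁ = 4.9473 × 880 = 4353.624 billion.
After the change m₂ = (1 + 0.11) / (0.097 + 0.0421 + 0.11) ≈ 4.4560, so M₂ = 4.4560 × 880 = 3921.28 billion.
ΔM = M₂ − M₁ = 3921.28 − 4353.624 = -432.344 billion.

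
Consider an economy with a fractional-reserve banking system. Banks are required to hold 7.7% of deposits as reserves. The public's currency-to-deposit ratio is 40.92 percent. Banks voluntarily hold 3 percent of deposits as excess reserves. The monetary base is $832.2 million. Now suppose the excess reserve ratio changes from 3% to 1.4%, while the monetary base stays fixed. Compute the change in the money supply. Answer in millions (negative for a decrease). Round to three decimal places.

$72.671 million

Initially m₁ = (1 + 0.4092) / (0.077 + 0.03 + 0.4092) ≈ 2.7299496, so M₁ = 2.7299496 × 832.2 ≈ 2271.8641 million.
After the change m₂ = (1 + 0.4092) / (0.077 + 0.014 + 0.4092) ≈ 2.8172731, so M₂ = 2.8172731 × 832.2 ≈ 2344.5347 million.
ΔM = M₂ − M₁ = 2344.5347 − 2271.8641 = 72.6706 million.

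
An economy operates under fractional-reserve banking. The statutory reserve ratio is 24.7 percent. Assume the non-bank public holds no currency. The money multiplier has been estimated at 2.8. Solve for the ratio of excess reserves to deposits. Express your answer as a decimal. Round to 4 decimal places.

Using m = 2.8. Since m = (1 + c)/(c + rr + e), the denominator satisfies c + rr + e = (1 + c)/m = (1 + 0) / 2.8 ≈ 0.357143.
With c = 0 and rr = 0.247, the ratio of excess reserves to deposits is 0.357143 − 0 − 0.247 = 0.110143.

0.1101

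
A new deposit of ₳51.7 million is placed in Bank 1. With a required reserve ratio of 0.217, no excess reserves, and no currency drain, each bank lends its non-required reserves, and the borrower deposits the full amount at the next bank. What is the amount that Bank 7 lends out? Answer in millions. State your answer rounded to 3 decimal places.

₳9.329 million

Each bank lends a fraction (1 − rr) = 0.7830 of the deposit it receives, so Bank 7 receives 51.7·0.7830^6 and lends 51.7·0.7830^7 ≈ 9.3287 million.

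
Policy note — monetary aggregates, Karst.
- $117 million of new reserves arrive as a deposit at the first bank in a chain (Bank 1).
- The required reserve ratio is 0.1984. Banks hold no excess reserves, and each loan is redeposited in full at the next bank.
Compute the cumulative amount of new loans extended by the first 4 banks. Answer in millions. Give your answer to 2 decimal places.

Bank i lends (1 − rr)^i of the original deposit: Bank 1 lends 117·0.8016 = 93.7872, Bank 2 lends 117·0.8016² ≈ 75.1798, and so on.
Summing a geometric series: total = 117·[0.8016·(1 − 0.8016^4) / (1 − 0.8016)] ≈ 277.5389 million.

$277.54 million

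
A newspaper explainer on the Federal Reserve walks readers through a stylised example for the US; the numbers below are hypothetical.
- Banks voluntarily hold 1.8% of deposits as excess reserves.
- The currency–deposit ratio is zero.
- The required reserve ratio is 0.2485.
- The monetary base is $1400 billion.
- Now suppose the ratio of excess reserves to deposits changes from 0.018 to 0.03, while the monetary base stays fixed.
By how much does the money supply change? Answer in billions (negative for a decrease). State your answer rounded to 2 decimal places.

-226.35 billion

Initially m₁ = 1 / (0.2485 + 0.018) ≈ 3.7523452, so M₁ = 3.7523452 × 1400 ≈ 5253.2833 billion.
After the change m₂ = 1 / (0.2485 + 0.03) ≈ 3.5906643, so M₂ = 3.5906643 × 1400 ≈ 5026.93 billion.
ΔM = M₂ − M₁ = 5026.93 − 5253.2833 = -226.3533 billion.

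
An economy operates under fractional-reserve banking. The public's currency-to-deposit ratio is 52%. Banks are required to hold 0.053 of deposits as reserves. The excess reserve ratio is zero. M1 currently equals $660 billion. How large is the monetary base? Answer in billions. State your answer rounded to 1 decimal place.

The money multiplier is m = (1 + c) / (rr + c) = (1 + 0.52) / (0.053 + 0.52) ≈ 2.65271.
MB = M / m = 660 / 2.65271 ≈ 248.8022 billion.

$248.8 billion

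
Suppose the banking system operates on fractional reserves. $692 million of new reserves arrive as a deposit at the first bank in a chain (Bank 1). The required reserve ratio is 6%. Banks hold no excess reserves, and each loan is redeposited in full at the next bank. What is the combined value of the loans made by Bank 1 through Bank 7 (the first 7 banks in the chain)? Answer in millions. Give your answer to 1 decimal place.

$3811.0 million

Bank i lends (1 − rr)^i of the original deposit: Bank 1 lends 692·0.9400 = 650.4800, Bank 2 lends 692·0.9400² = 611.4512, and so on.
Summing a geometric series: total = 692·[0.9400·(1 − 0.9400^7) / (1 − 0.9400)] ≈ 3810.9716 million.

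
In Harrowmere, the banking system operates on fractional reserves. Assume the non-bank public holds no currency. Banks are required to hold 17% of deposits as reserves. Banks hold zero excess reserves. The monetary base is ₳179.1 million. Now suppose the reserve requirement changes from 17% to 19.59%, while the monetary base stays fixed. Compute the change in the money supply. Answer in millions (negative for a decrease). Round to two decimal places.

-139.29 million

Initially m₁ = 1 / (0.17) ≈ 5.882353, so M₁ = 5.882353 × 179.1 ≈ 1053.5294 million.
After the change m₂ = 1 / (0.1959) ≈ 5.104645, so M₂ = 5.104645 × 179.1 ≈ 914.2419 million.
ΔM = M₂ − M₁ = 914.2419 − 1053.5294 = -139.2875 million.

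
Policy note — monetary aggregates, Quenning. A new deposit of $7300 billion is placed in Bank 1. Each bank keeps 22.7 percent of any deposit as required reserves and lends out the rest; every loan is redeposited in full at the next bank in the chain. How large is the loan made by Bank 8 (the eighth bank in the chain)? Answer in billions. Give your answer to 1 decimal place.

Each bank lends a fraction (1 − rr) = 0.7730 of the deposit it receives, so Bank 8 receives 7300·0.7730^7 and lends 7300·0.7730^8 ≈ 930.5909 billion.

$930.6 billion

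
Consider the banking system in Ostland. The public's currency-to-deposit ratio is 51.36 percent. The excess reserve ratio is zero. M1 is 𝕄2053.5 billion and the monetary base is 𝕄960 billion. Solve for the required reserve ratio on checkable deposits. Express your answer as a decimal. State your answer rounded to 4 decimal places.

0.1940

Using m = M/MB = 2053.5/960 ≈ 2.139063. Since m = (1 + c)/(c + rr + e), the denominator satisfies c + rr + e = (1 + c)/m = (1 + 0.5136) / 2.139063 ≈ 0.707600.
With c = 0.5136 and e = 0, the required reserve ratio on checkable deposits is 0.707600 − 0.5136 − 0 = 0.194.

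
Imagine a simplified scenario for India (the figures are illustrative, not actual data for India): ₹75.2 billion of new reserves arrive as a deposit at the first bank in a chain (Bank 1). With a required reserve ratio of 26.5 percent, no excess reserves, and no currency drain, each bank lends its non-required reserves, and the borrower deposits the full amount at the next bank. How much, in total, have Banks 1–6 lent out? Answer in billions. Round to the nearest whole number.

Bank i lends (1 − rr)^i of the original deposit: Bank 1 lends 75.2·0.7350 = 55.2720, Bank 2 lends 75.2·0.7350² ≈ 40.6249, and so on.
Summing a geometric series: total = 75.2·[0.7350·(1 − 0.7350^6) / (1 − 0.7350)] ≈ 175.6897 billion.

₹176 billion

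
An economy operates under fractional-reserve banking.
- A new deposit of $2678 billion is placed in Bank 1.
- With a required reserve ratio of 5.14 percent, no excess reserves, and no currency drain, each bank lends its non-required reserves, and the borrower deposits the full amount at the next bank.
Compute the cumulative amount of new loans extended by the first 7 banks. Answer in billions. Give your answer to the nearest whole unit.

$15264 billion

Bank i lends (1 − rr)^i of the original deposit: Bank 1 lends 2678·0.9486 = 2540.3508, Bank 2 lends 2678·0.9486² ≈ 2409.7768, and so on.
Summing a geometric series: total = 2678·[0.9486·(1 − 0.9486^7) / (1 − 0.9486)] ≈ 15263.5957 billion.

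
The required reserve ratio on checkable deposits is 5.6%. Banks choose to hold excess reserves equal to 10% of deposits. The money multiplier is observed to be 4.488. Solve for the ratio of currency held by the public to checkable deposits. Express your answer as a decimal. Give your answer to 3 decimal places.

Using m = 4.488. From m = (1 + c)/(c + rr + e), rearranging gives 1 + c = m·(c + rr + e), so c·(1 − m) = m·(rr + e) − 1.
Hence c = [m·(rr + e) − 1]/(1 − m) = [4.488 × (0.056 + 0.1) − 1] / (1 − 4.488) ≈ 0.085972.

0.086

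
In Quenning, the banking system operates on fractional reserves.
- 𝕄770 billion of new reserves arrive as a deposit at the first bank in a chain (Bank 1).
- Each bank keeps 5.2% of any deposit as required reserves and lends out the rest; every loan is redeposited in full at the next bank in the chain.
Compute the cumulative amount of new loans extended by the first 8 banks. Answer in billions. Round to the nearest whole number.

Bank i lends (1 − rr)^i of the original deposit: Bank 1 lends 770·0.9480 = 729.9600, Bank 2 lends 770·0.9480² ≈ 692.0021, and so on.
Summing a geometric series: total = 770·[0.9480·(1 − 0.9480^8) / (1 − 0.9480)] ≈ 4880.4983 billion.

𝕄4880 billion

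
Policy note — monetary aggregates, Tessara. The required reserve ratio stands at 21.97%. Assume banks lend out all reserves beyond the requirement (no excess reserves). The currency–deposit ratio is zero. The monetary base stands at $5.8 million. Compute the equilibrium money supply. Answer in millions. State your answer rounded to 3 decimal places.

With no currency drain or excess reserves, the money multiplier is m = 1/rr = 1/0.2197 ≈ 4.55166.
Money supply M = m × MB = 4.55166 × 5.8 ≈ 26.3996 million.

$26.400 million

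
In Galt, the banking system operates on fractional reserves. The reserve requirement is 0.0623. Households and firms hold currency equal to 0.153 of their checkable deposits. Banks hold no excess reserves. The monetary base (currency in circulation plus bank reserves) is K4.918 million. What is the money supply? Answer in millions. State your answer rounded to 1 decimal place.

The money multiplier is m = (1 + c) / (rr + c) = (1 + 0.153) / (0.0623 + 0.153) ≈ 5.3553.
So M = m × MB = 5.3553 × 4.918 ≈ 26.3374 million.

K26.3 million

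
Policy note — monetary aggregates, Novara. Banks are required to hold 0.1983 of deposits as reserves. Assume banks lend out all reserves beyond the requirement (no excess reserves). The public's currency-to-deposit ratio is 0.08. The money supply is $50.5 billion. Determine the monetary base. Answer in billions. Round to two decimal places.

The money multiplier is m = (1 + c) / (rr + c) = (1 + 0.08) / (0.1983 + 0.08) ≈ 3.88070.
MB = M / m = 50.5 / 3.88070 ≈ 13.0131 billion.

$13.01 billion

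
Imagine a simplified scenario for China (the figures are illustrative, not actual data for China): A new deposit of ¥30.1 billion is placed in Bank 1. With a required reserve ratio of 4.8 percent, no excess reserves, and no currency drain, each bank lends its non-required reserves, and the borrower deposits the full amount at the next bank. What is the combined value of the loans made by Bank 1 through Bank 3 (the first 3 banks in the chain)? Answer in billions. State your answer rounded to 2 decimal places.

¥81.91 billion

Bank i lends (1 − rr)^i of the original deposit: Bank 1 lends 30.1·0.9520 = 28.6552, Bank 2 lends 30.1·0.9520² ≈ 27.2798, and so on.
Summing a geometric series: total = 30.1·[0.9520·(1 − 0.9520^3) / (1 − 0.9520)] ≈ 81.9053 billion.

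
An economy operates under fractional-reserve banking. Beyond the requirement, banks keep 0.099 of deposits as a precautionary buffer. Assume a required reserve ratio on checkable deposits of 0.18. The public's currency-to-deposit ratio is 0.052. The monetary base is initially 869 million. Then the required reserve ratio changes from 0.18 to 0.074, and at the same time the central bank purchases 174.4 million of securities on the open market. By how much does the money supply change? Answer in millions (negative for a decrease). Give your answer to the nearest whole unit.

2117 million

Before: m₁ = (1 + 0.052) / (0.18 + 0.099 + 0.052) ≈ 3.17825, MB₁ = 869, so M₁ = 3.17825 × 869 ≈ 2761.8992 million.
After: m₂ = (1 + 0.052) / (0.074 + 0.099 + 0.052) ≈ 4.67556, MB₂ = 869 + 174.4 = 1043.4, so M₂ = 4.67556 × 1043.4 ≈ 4878.4793 million.
ΔM = M₂ − M₁ = 4878.4793 − 2761.8992 = 2116.5801 million.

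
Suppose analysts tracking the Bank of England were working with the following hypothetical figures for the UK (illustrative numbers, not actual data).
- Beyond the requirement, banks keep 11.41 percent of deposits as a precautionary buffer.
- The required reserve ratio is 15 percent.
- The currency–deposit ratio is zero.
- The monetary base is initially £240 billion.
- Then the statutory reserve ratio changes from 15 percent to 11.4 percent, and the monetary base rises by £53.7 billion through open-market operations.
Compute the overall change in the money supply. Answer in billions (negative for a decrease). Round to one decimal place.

Before: m₁ = 1 / (0.15 + 0.1141) ≈ 3.78644, MB₁ = 240, so M₁ = 3.78644 × 240 = 908.7456 billion.
After: m₂ = 1 / (0.114 + 0.1141) ≈ 4.38404, MB₂ = 240 + 53.7 = 293.7, so M₂ = 4.38404 × 293.7 ≈ 1287.5925 billion.
ΔM = M₂ − M₁ = 1287.5925 − 908.7456 = 378.8469 billion.

£378.8 billion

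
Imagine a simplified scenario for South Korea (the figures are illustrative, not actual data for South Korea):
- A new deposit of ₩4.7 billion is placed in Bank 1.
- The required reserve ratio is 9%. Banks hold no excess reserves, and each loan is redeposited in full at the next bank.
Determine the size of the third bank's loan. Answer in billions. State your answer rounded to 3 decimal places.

Each bank lends a fraction (1 − rr) = 0.9100 of the deposit it receives, so Bank 3 receives 4.7·0.9100^2 and lends 4.7·0.9100^3 ≈ 3.5418 billion.

₩3.542 billion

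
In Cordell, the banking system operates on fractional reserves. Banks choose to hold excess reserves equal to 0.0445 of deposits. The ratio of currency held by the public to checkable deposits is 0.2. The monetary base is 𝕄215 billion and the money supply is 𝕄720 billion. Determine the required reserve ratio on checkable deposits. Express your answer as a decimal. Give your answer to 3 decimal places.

Using m = M/MB = 720/215 ≈ 3.348837. Since m = (1 + c)/(c + rr + e), the denominator satisfies c + rr + e = (1 + c)/m = (1 + 0.2) / 3.348837 ≈ 0.358333.
With c = 0.2 and e = 0.0445, the required reserve ratio on checkable deposits is 0.358333 − 0.2 − 0.0445 = 0.113833.

0.114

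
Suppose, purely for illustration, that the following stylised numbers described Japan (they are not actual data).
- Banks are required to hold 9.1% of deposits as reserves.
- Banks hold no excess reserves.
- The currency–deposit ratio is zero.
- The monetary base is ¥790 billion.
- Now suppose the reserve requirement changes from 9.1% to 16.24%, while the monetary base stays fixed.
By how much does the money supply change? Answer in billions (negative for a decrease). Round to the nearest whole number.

-3817 billion

Initially m₁ = 1 / (0.091) ≈ 10.9890, so M₁ = 10.9890 × 790 = 8681.31 billion.
After the change m₂ = 1 / (0.1624) ≈ 6.1576, so M₂ = 6.1576 × 790 = 4864.504 billion.
ΔM = M₂ − M₁ = 4864.504 − 8681.31 = -3816.806 billion.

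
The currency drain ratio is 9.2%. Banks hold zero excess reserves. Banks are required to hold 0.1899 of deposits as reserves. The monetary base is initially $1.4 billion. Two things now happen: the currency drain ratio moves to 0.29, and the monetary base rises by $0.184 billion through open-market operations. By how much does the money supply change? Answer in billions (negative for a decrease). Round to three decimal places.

Before: m₁ = (1 + 0.092) / (0.1899 + 0.092) ≈ 3.87371, MB₁ = 1.4, so M₁ = 3.87371 × 1.4 ≈ 5.4232 billion.
After: m₂ = (1 + 0.29) / (0.1899 + 0.29) ≈ 2.68806, MB₂ = 1.4 + 0.184 = 1.584, so M₂ = 2.68806 × 1.584 ≈ 4.2579 billion.
ΔM = M₂ − M₁ = 4.2579 − 5.4232 = -1.1653 billion.

-1.165 billion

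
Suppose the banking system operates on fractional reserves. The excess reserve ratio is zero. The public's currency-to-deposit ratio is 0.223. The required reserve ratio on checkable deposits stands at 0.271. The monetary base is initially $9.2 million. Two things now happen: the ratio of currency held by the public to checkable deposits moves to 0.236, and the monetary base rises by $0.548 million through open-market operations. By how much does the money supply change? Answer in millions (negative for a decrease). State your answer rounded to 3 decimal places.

$0.988 million

Before: m₁ = (1 + 0.223) / (0.271 + 0.223) ≈ 2.47571, MB₁ = 9.2, so M₁ = 2.47571 × 9.2 ≈ 22.7765 million.
After: m₂ = (1 + 0.236) / (0.271 + 0.236) ≈ 2.43787, MB₂ = 9.2 + 0.548 = 9.748, so M₂ = 2.43787 × 9.748 ≈ 23.7644 million.
ΔM = M₂ − M₁ = 23.7644 − 22.7765 = 0.9879 million.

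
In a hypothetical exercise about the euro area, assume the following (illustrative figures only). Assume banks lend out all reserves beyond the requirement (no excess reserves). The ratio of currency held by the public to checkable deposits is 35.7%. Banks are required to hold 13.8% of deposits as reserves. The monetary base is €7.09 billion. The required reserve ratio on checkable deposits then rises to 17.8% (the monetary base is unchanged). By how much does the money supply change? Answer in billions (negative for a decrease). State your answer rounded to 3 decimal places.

-1.453 billion

Initially m₁ = (1 + 0.357) / (0.138 + 0.357) ≈ 2.74141, so M₁ = 2.74141 × 7.09 ≈ 19.4366 billion.
After the change m₂ = (1 + 0.357) / (0.178 + 0.357) ≈ 2.53645, so M₂ = 2.53645 × 7.09 ≈ 17.9834 billion.
ΔM = M₂ − M₁ = 17.9834 − 19.4366 = -1.4532 billion.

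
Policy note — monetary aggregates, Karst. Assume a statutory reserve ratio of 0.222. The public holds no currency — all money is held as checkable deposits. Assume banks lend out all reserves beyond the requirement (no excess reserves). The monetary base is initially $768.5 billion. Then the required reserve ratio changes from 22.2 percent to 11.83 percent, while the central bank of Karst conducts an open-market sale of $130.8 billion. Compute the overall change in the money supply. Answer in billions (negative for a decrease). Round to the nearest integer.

$1929 billion

Before: m₁ = 1 / (0.222) ≈ 4.5045, MB₁ = 768.5, so M₁ = 4.5045 × 768.5 ≈ 3461.7083 billion.
After: m₂ = 1 / (0.1183) ≈ 8.4531, MB₂ = 768.5 − 130.8 = 637.7, so M₂ = 8.4531 × 637.7 ≈ 5390.5419 billion.
ΔM = M₂ − M₁ = 5390.5419 − 3461.7083 = 1928.8336 billion.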